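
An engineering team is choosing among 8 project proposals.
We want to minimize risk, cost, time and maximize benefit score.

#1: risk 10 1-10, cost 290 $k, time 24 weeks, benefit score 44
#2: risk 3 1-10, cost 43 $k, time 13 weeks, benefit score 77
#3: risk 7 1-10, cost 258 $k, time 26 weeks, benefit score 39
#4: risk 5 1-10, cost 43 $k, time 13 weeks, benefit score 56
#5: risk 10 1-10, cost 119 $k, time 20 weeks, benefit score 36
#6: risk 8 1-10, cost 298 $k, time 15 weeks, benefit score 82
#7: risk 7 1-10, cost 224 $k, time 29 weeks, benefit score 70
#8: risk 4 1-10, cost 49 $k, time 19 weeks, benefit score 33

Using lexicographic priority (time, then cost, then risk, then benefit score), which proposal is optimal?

#2

First minimize time: best is 13, kept {#2, #4}.
Then minimize cost: best is 43, kept {#2, #4}.
Then minimize risk: best is 3, kept {#2}.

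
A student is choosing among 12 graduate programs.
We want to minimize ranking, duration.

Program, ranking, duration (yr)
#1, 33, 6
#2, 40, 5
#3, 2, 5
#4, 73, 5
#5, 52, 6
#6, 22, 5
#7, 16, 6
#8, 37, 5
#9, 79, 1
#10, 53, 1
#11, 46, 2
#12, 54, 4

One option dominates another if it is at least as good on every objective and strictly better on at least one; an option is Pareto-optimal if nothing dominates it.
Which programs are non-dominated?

#1: dominated by #3 (ranking 2≤33, duration 5≤6).
#2: dominated by #3 (ranking 2≤40, duration 5≤5).
#3: not dominated (best ranking).
#4: dominated by #2 (ranking 40≤73, duration 5≤5).
#5: dominated by #1 (ranking 33≤52, duration 6≤6).
#6: dominated by #3 (ranking 2≤22, duration 5≤5).
#7: dominated by #3 (ranking 2≤16, duration 5≤6).
#8: dominated by #3 (ranking 2≤37, duration 5≤5).
#9: dominated by #10 (ranking 53≤79, duration 1≤1).
#10: not dominated.
#11: not dominated.
#12: dominated by #10 (ranking 53≤54, duration 1≤4).

#3, #10, #11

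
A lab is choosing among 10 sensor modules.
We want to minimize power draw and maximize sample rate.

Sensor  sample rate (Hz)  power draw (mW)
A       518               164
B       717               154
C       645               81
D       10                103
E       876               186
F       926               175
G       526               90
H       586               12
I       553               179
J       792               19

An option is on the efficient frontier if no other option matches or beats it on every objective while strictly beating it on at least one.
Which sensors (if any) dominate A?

B: sample rate 717≥518, power draw 154≤164 — dominates A.
C: sample rate 645≥518, power draw 81≤164 — dominates A.
G: sample rate 526≥518, power draw 90≤164 — dominates A.
H: sample rate 586≥518, power draw 12≤164 — dominates A.
J: sample rate 792≥518, power draw 19≤164 — dominates A.
Others (D, E, F, I) are each worse than A on at least one objective.

B, C, G, H, J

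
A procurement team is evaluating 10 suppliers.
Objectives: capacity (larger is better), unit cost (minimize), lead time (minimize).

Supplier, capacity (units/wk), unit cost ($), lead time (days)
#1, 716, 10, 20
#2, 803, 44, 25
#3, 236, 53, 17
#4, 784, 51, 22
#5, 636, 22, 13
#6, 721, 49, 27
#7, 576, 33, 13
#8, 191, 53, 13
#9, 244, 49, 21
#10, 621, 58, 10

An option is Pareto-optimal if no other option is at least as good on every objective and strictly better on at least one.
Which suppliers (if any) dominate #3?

#5: capacity 636≥236, unit cost 22≤53, lead time 13≤17 — dominates #3.
#7: capacity 576≥236, unit cost 33≤53, lead time 13≤17 — dominates #3.
Others (#1, #2, #4, #6, #8, #9, #10) are each worse than #3 on at least one objective.

#5, #7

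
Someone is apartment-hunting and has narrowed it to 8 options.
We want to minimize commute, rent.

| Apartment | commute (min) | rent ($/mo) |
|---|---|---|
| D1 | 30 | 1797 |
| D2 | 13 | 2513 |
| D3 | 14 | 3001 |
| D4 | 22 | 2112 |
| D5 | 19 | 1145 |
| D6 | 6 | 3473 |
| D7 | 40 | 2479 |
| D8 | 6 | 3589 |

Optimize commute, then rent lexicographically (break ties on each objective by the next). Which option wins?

First minimize commute: best is 6, kept {D6, D8}.
Then minimize rent: best is 3473, kept {D6}.

D6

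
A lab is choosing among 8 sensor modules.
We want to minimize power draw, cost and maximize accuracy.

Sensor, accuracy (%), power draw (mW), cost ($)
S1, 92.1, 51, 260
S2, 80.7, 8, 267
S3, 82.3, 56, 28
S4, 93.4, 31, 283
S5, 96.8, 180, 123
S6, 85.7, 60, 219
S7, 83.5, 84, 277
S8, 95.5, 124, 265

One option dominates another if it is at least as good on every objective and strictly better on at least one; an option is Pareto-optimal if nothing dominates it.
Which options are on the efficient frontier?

S1, S2, S3, S4, S5, S6, S8

S1: not dominated.
S2: not dominated (best power draw).
S3: not dominated (best cost).
S4: not dominated.
S5: not dominated (best accuracy).
S6: not dominated.
S7: dominated by S1 (accuracy 92.1≥83.5, power draw 51≤84, cost 260≤277).
S8: not dominated.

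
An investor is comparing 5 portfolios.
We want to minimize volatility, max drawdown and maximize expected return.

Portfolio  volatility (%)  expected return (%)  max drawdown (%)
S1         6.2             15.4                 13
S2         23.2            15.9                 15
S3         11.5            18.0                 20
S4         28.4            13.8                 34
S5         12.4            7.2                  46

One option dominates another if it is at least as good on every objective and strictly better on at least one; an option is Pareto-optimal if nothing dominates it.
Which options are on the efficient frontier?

S1, S2, S3

S1: not dominated (best volatility).
S2: not dominated.
S3: not dominated (best expected return).
S4: dominated by S1 (volatility 6.2≤28.4, expected return 15.4≥13.8, max drawdown 13≤34).
S5: dominated by S1 (volatility 6.2≤12.4, expected return 15.4≥7.2, max drawdown 13≤46).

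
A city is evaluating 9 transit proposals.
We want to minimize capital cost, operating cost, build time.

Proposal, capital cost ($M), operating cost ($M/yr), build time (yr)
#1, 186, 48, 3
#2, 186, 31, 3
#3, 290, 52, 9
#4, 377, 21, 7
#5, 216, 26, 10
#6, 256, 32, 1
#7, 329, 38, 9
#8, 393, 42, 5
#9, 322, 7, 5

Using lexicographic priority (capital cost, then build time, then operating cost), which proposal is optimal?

#2

First minimize capital cost: best is 186, kept {#1, #2}.
Then minimize build time: best is 3, kept {#1, #2}.
Then minimize operating cost: best is 31, kept {#2}.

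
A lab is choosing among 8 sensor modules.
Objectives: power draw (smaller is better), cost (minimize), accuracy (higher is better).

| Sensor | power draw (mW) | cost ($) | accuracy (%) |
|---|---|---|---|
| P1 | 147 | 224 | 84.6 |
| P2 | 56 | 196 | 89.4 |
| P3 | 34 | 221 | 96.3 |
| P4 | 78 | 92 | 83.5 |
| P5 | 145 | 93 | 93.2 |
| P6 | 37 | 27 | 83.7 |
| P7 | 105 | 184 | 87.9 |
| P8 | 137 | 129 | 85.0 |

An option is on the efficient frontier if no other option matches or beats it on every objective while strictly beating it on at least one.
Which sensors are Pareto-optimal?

P2, P3, P5, P6, P7, P8

P1: dominated by P2 (power draw 56≤147, cost 196≤224, accuracy 89.4≥84.6).
P2: not dominated.
P3: not dominated (best power draw).
P4: dominated by P6 (power draw 37≤78, cost 27≤92, accuracy 83.7≥83.5).
P5: not dominated.
P6: not dominated (best cost).
P7: not dominated.
P8: not dominated.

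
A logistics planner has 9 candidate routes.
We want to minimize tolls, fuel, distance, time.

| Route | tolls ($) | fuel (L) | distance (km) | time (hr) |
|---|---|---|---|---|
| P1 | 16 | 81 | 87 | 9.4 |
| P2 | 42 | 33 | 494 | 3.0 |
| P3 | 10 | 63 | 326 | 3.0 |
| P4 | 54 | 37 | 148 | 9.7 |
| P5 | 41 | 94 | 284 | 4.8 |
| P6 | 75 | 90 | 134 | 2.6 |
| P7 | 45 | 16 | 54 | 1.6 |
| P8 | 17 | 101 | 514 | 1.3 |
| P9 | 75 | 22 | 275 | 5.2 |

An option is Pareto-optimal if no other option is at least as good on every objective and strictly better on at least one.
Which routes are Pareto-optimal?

P1: not dominated.
P2: not dominated.
P3: not dominated (best tolls).
P4: dominated by P7 (tolls 45≤54, fuel 16≤37, distance 54≤148, time 1.6≤9.7).
P5: not dominated.
P6: dominated by P7 (tolls 45≤75, fuel 16≤90, distance 54≤134, time 1.6≤2.6).
P7: not dominated (best fuel).
P8: not dominated (best time).
P9: dominated by P7 (tolls 45≤75, fuel 16≤22, distance 54≤275, time 1.6≤5.2).

P1, P2, P3, P5, P7, P8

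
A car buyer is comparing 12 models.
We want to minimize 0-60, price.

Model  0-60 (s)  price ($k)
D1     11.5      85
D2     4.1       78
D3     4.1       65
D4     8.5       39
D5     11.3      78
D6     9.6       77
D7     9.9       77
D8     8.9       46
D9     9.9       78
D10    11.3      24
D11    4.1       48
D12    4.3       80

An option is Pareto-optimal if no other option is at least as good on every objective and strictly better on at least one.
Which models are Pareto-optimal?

D4, D10, D11

D1: dominated by D2 (0-60 4.1≤11.5, price 78≤85).
D2: dominated by D3 (0-60 4.1≤4.1, price 65≤78).
D3: dominated by D11 (0-60 4.1≤4.1, price 48≤65).
D4: not dominated.
D5: dominated by D2 (0-60 4.1≤11.3, price 78≤78).
D6: dominated by D3 (0-60 4.1≤9.6, price 65≤77).
D7: dominated by D3 (0-60 4.1≤9.9, price 65≤77).
D8: dominated by D4 (0-60 8.5≤8.9, price 39≤46).
D9: dominated by D2 (0-60 4.1≤9.9, price 78≤78).
D10: not dominated (best price).
D11: not dominated.
D12: dominated by D2 (0-60 4.1≤4.3, price 78≤80).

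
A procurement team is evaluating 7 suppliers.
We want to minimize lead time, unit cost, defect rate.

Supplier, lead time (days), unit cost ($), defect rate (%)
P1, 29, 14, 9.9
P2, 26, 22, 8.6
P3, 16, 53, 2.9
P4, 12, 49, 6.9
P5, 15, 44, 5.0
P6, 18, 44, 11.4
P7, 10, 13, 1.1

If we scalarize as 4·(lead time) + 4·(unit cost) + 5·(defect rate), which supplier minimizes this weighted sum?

P7

P1: 4·29 + 4·14 + 5·9.9 = 221.5
P2: 4·26 + 4·22 + 5·8.6 = 235.0
P3: 4·16 + 4·53 + 5·2.9 = 290.5
P4: 4·12 + 4·49 + 5·6.9 = 278.5
P5: 4·15 + 4·44 + 5·5.0 = 261.0
P6: 4·18 + 4·44 + 5·11.4 = 305.0
P7: 4·10 + 4·13 + 5·1.1 = 97.5
Lowest: P7 at 97.5.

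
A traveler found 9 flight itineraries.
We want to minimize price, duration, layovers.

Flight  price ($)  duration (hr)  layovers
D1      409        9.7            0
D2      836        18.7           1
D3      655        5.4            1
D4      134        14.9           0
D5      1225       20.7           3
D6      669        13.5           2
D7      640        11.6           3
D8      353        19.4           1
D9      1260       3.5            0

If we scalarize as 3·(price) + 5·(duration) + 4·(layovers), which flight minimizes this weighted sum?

D4

D1: 3·409 + 5·9.7 + 4·0 = 1275.5
D2: 3·836 + 5·18.7 + 4·1 = 2605.5
D3: 3·655 + 5·5.4 + 4·1 = 1996.0
D4: 3·134 + 5·14.9 + 4·0 = 476.5
D5: 3·1225 + 5·20.7 + 4·3 = 3790.5
D6: 3·669 + 5·13.5 + 4·2 = 2082.5
D7: 3·640 + 5·11.6 + 4·3 = 1990.0
D8: 3·353 + 5·19.4 + 4·1 = 1160.0
D9: 3·1260 + 5·3.5 + 4·0 = 3797.5
Lowest: D4 at 476.5.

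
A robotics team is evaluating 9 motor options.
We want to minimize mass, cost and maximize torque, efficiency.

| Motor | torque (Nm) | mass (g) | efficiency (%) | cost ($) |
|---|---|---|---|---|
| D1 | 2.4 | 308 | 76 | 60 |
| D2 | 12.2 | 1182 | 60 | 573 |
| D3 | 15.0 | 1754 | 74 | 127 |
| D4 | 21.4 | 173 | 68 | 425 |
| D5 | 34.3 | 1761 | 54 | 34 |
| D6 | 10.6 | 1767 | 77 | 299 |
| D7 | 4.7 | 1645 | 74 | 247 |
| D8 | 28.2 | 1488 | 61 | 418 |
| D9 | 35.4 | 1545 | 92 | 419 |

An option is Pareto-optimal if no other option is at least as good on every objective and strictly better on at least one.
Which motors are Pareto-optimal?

D1, D3, D4, D5, D6, D7, D8, D9

D1: not dominated.
D2: dominated by D4 (torque 21.4≥12.2, mass 173≤1182, efficiency 68≥60, cost 425≤573).
D3: not dominated.
D4: not dominated (best mass).
D5: not dominated (best cost).
D6: not dominated.
D7: not dominated.
D8: not dominated.
D9: not dominated (best torque).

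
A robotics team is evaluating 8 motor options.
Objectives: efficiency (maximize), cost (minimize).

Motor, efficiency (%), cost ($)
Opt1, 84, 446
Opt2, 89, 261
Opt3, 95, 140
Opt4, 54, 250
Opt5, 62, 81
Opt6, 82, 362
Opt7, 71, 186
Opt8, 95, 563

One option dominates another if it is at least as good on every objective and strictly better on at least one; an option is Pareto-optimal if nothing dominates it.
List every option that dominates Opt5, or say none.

none

Opt1: worse on cost (446 vs 81).
Opt2: worse on cost (261 vs 81).
Opt3: worse on cost (140 vs 81).
Opt4: worse on efficiency (54 vs 62).
Opt6: worse on cost (362 vs 81).
Opt7: worse on cost (186 vs 81).
Opt8: worse on cost (563 vs 81).
No option dominates Opt5.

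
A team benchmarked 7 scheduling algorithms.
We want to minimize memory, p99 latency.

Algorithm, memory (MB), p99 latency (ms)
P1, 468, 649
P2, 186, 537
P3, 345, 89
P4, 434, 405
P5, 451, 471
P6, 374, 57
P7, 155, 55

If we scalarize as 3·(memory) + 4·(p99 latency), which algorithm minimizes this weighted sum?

P7

P1: 3·468 + 4·649 = 4000
P2: 3·186 + 4·537 = 2706
P3: 3·345 + 4·89 = 1391
P4: 3·434 + 4·405 = 2922
P5: 3·451 + 4·471 = 3237
P6: 3·374 + 4·57 = 1350
P7: 3·155 + 4·55 = 685
Lowest: P7 at 685.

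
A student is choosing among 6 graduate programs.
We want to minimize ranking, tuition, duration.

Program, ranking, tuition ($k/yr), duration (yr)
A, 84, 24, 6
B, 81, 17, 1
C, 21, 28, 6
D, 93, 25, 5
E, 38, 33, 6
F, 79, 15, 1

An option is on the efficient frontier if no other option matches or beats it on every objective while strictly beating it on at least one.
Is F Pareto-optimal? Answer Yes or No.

A: worse on ranking (84 vs 79).
B: worse on ranking (81 vs 79).
C: worse on tuition (28 vs 15).
D: worse on ranking (93 vs 79).
E: worse on tuition (33 vs 15).
No option is at least as good as F on every objective and strictly better on one.

Yes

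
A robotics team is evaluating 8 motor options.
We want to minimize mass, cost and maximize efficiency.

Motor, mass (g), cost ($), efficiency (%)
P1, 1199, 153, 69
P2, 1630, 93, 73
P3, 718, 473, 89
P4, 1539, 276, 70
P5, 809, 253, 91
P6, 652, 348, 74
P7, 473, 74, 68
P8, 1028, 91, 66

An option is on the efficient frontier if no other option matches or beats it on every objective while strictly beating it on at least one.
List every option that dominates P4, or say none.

P5

P5: mass 809≤1539, cost 253≤276, efficiency 91≥70 — dominates P4.
Others (P1, P2, P3, P6, P7, P8) are each worse than P4 on at least one objective.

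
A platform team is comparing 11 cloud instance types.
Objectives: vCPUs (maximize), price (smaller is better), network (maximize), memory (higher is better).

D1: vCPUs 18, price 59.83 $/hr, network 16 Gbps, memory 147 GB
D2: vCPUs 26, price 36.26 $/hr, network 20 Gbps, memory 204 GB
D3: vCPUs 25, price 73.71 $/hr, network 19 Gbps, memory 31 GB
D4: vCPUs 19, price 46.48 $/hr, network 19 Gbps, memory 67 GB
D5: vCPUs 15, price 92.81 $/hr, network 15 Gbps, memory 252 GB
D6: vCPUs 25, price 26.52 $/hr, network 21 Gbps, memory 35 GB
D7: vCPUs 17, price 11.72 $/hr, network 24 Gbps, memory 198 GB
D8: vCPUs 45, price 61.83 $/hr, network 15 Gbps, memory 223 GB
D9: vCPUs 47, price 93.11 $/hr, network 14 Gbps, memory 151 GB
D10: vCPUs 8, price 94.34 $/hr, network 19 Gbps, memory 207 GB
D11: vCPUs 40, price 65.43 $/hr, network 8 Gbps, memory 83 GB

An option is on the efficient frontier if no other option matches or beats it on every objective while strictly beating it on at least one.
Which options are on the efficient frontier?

D1: dominated by D2 (vCPUs 26≥18, price 36.26≤59.83, network 20≥16, memory 204≥147).
D2: not dominated.
D3: dominated by D2 (vCPUs 26≥25, price 36.26≤73.71, network 20≥19, memory 204≥31).
D4: dominated by D2 (vCPUs 26≥19, price 36.26≤46.48, network 20≥19, memory 204≥67).
D5: not dominated (best memory).
D6: not dominated.
D7: not dominated (best price).
D8: not dominated.
D9: not dominated (best vCPUs).
D10: not dominated.
D11: dominated by D8 (vCPUs 45≥40, price 61.83≤65.43, network 15≥8, memory 223≥83).

D2, D5, D6, D7, D8, D9, D10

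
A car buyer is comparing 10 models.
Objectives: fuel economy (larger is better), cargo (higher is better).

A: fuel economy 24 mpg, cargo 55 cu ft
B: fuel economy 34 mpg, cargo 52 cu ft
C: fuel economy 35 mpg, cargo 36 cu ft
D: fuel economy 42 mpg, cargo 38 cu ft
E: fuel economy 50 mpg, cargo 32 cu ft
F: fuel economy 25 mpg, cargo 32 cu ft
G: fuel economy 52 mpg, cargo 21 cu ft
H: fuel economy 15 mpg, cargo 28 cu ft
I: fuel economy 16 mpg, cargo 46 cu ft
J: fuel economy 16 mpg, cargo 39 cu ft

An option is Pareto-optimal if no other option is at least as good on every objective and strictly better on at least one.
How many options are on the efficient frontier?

5

A: not dominated (best cargo).
B: not dominated.
C: dominated by D (fuel economy 42≥35, cargo 38≥36).
D: not dominated.
E: not dominated.
F: dominated by B (fuel economy 34≥25, cargo 52≥32).
G: not dominated (best fuel economy).
H: dominated by A (fuel economy 24≥15, cargo 55≥28).
I: dominated by A (fuel economy 24≥16, cargo 55≥46).
J: dominated by A (fuel economy 24≥16, cargo 55≥39).
Pareto-optimal: A, B, D, E, G → 5.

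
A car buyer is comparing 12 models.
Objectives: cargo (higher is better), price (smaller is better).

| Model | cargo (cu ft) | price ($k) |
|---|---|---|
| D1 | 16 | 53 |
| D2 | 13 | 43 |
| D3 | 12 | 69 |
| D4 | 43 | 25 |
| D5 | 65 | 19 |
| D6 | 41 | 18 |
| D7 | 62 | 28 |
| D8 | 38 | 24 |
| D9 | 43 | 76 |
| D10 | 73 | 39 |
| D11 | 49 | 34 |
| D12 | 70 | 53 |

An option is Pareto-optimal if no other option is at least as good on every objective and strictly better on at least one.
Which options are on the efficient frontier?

D1: dominated by D4 (cargo 43≥16, price 25≤53).
D2: dominated by D4 (cargo 43≥13, price 25≤43).
D3: dominated by D1 (cargo 16≥12, price 53≤69).
D4: dominated by D5 (cargo 65≥43, price 19≤25).
D5: not dominated.
D6: not dominated (best price).
D7: dominated by D5 (cargo 65≥62, price 19≤28).
D8: dominated by D5 (cargo 65≥38, price 19≤24).
D9: dominated by D4 (cargo 43≥43, price 25≤76).
D10: not dominated (best cargo).
D11: dominated by D5 (cargo 65≥49, price 19≤34).
D12: dominated by D10 (cargo 73≥70, price 39≤53).

D5, D6, D10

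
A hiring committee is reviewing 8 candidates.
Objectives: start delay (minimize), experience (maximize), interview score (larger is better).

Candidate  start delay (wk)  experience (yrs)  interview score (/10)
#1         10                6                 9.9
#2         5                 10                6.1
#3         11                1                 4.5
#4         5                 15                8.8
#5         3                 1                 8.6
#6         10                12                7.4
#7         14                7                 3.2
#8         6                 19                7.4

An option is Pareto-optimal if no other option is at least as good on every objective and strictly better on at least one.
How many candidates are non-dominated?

4

#1: not dominated (best interview score).
#2: dominated by #4 (start delay 5≤5, experience 15≥10, interview score 8.8≥6.1).
#3: dominated by #1 (start delay 10≤11, experience 6≥1, interview score 9.9≥4.5).
#4: not dominated.
#5: not dominated (best start delay).
#6: dominated by #4 (start delay 5≤10, experience 15≥12, interview score 8.8≥7.4).
#7: dominated by #2 (start delay 5≤14, experience 10≥7, interview score 6.1≥3.2).
#8: not dominated (best experience).
Pareto-optimal: #1, #4, #5, #8 → 4.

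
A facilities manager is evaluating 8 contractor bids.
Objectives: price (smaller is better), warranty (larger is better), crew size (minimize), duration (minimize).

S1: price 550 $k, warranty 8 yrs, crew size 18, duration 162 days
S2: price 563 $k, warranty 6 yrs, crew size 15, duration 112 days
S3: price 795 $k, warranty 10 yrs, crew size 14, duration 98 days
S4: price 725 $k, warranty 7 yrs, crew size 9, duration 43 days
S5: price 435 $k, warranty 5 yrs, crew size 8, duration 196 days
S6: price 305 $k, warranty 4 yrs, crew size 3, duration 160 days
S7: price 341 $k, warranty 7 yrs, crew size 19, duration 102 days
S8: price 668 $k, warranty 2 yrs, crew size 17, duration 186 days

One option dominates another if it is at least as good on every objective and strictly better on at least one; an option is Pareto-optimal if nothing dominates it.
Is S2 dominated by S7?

S7 vs S2: S7 is worse on crew size (19 vs 15), so it does not dominate S2.

No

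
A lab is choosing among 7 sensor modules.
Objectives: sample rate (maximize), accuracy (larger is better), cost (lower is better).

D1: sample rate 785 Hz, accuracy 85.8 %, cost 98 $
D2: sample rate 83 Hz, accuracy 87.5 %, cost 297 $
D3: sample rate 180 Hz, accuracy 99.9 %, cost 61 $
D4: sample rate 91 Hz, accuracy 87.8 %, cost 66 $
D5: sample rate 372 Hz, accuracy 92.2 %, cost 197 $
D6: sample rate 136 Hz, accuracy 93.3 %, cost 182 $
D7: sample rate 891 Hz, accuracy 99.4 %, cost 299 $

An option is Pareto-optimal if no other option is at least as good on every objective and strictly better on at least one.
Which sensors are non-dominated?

D1: not dominated.
D2: dominated by D3 (sample rate 180≥83, accuracy 99.9≥87.5, cost 61≤297).
D3: not dominated (best accuracy).
D4: dominated by D3 (sample rate 180≥91, accuracy 99.9≥87.8, cost 61≤66).
D5: not dominated.
D6: dominated by D3 (sample rate 180≥136, accuracy 99.9≥93.3, cost 61≤182).
D7: not dominated (best sample rate).

D1, D3, D5, D7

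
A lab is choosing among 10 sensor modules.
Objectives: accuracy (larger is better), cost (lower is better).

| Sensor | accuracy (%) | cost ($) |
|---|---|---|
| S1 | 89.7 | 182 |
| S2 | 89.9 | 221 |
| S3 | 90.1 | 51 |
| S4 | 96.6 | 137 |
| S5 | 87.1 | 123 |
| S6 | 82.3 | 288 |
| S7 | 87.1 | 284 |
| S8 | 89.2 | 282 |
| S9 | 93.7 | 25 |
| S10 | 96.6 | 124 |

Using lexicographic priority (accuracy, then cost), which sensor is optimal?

First maximize accuracy: best is 96.6, kept {S4, S10}.
Then minimize cost: best is 124, kept {S10}.

S10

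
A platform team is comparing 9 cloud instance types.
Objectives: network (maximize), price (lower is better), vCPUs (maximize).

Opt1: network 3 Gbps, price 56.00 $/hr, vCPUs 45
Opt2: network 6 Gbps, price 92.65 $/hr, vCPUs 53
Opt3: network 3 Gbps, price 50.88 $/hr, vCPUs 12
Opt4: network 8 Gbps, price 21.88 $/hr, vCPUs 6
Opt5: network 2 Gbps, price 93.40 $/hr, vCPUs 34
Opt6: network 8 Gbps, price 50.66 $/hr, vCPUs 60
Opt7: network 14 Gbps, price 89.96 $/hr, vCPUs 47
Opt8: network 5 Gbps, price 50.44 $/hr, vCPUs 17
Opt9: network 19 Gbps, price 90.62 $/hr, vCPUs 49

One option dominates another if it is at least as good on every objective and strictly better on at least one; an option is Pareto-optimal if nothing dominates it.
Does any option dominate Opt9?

No

Opt1: worse on network (3 vs 19).
Opt2: worse on network (6 vs 19).
Opt3: worse on network (3 vs 19).
Opt4: worse on network (8 vs 19).
Opt5: worse on network (2 vs 19).
Opt6: worse on network (8 vs 19).
Opt7: worse on network (14 vs 19).
Opt8: worse on network (5 vs 19).
No option is at least as good as Opt9 on every objective and strictly better on one.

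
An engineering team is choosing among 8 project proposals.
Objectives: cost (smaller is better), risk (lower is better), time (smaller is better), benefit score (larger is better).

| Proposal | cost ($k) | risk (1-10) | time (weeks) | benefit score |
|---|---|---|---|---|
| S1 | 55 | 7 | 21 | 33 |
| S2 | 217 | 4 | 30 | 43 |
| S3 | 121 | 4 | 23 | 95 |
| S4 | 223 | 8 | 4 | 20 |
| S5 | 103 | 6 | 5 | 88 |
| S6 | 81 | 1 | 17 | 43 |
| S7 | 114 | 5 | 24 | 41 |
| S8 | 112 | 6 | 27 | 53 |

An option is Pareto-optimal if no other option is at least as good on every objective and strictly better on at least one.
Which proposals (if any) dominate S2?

S3, S6

S3: cost 121≤217, risk 4≤4, time 23≤30, benefit score 95≥43 — dominates S2.
S6: cost 81≤217, risk 1≤4, time 17≤30, benefit score 43≥43 — dominates S2.
Others (S1, S4, S5, S7, S8) are each worse than S2 on at least one objective.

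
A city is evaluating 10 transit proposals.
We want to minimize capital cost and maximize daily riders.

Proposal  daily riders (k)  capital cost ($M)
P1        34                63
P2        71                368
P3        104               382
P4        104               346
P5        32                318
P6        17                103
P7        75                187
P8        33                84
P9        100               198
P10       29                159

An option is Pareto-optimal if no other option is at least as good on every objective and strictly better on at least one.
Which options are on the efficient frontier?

P1: not dominated (best capital cost).
P2: dominated by P4 (daily riders 104≥71, capital cost 346≤368).
P3: dominated by P4 (daily riders 104≥104, capital cost 346≤382).
P4: not dominated.
P5: dominated by P1 (daily riders 34≥32, capital cost 63≤318).
P6: dominated by P1 (daily riders 34≥17, capital cost 63≤103).
P7: not dominated.
P8: dominated by P1 (daily riders 34≥33, capital cost 63≤84).
P9: not dominated.
P10: dominated by P1 (daily riders 34≥29, capital cost 63≤159).

P1, P4, P7, P9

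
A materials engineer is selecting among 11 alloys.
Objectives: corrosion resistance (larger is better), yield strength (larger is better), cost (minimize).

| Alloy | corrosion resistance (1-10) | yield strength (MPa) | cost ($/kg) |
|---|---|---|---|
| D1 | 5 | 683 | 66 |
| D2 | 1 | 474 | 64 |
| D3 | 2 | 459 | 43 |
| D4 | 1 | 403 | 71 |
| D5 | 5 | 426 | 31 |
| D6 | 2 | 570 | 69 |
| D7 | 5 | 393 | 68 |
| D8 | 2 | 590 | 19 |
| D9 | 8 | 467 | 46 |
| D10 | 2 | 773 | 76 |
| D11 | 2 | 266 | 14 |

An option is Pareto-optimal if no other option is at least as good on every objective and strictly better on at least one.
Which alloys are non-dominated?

D1: not dominated.
D2: dominated by D8 (corrosion resistance 2≥1, yield strength 590≥474, cost 19≤64).
D3: dominated by D8 (corrosion resistance 2≥2, yield strength 590≥459, cost 19≤43).
D4: dominated by D1 (corrosion resistance 5≥1, yield strength 683≥403, cost 66≤71).
D5: not dominated.
D6: dominated by D1 (corrosion resistance 5≥2, yield strength 683≥570, cost 66≤69).
D7: dominated by D1 (corrosion resistance 5≥5, yield strength 683≥393, cost 66≤68).
D8: not dominated.
D9: not dominated (best corrosion resistance).
D10: not dominated (best yield strength).
D11: not dominated (best cost).

D1, D5, D8, D9, D10, D11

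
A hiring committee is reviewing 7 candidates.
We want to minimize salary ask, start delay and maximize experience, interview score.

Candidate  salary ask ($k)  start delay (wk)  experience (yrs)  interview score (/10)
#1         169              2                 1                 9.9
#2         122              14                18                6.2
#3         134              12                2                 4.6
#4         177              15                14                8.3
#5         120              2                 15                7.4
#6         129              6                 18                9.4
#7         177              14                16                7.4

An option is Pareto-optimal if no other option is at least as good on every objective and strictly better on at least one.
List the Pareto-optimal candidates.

#1: not dominated (best interview score).
#2: not dominated.
#3: dominated by #5 (salary ask 120≤134, start delay 2≤12, experience 15≥2, interview score 7.4≥4.6).
#4: dominated by #6 (salary ask 129≤177, start delay 6≤15, experience 18≥14, interview score 9.4≥8.3).
#5: not dominated (best salary ask).
#6: not dominated.
#7: dominated by #6 (salary ask 129≤177, start delay 6≤14, experience 18≥16, interview score 9.4≥7.4).

#1, #2, #5, #6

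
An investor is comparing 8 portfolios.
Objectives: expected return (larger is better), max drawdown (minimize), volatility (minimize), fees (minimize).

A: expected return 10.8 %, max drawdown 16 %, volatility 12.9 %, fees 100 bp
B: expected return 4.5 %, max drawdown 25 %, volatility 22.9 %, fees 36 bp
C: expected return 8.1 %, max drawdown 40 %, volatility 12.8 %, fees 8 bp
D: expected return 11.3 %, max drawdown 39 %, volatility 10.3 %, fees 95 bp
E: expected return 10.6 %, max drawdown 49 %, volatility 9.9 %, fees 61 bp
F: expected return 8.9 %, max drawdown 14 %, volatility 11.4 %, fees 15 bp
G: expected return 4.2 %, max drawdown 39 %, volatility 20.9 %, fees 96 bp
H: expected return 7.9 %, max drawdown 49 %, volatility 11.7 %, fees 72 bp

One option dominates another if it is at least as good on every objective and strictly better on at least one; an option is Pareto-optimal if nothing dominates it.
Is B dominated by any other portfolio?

Yes

F vs B: expected return 8.9≥4.5, max drawdown 14≤25, volatility 11.4≤22.9, fees 15≤36 — F is at least as good on every objective and strictly better on at least one, so F dominates B.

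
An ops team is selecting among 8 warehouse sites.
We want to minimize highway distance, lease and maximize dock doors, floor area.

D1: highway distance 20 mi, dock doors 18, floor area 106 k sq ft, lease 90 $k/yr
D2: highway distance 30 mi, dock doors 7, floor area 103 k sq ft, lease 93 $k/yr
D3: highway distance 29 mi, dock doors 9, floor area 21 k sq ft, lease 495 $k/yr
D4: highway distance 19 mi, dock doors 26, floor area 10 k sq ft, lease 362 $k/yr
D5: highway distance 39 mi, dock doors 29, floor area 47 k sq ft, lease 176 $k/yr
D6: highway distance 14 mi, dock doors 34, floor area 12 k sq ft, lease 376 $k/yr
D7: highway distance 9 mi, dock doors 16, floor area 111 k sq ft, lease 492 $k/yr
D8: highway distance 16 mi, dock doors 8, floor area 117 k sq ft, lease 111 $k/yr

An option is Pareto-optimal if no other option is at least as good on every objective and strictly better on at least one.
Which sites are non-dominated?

D1: not dominated (best lease).
D2: dominated by D1 (highway distance 20≤30, dock doors 18≥7, floor area 106≥103, lease 90≤93).
D3: dominated by D1 (highway distance 20≤29, dock doors 18≥9, floor area 106≥21, lease 90≤495).
D4: not dominated.
D5: not dominated.
D6: not dominated (best dock doors).
D7: not dominated (best highway distance).
D8: not dominated (best floor area).

D1, D4, D5, D6, D7, D8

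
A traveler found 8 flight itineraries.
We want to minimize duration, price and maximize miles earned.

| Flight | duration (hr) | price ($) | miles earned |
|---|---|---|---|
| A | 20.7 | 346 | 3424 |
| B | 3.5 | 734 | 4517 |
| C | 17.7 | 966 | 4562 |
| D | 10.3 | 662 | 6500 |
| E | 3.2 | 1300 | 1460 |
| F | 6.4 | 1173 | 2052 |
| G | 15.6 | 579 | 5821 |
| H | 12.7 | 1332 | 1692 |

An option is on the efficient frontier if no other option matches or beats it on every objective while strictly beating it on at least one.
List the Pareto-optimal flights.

A, B, D, E, G

A: not dominated (best price).
B: not dominated.
C: dominated by D (duration 10.3≤17.7, price 662≤966, miles earned 6500≥4562).
D: not dominated (best miles earned).
E: not dominated (best duration).
F: dominated by B (duration 3.5≤6.4, price 734≤1173, miles earned 4517≥2052).
G: not dominated.
H: dominated by B (duration 3.5≤12.7, price 734≤1332, miles earned 4517≥1692).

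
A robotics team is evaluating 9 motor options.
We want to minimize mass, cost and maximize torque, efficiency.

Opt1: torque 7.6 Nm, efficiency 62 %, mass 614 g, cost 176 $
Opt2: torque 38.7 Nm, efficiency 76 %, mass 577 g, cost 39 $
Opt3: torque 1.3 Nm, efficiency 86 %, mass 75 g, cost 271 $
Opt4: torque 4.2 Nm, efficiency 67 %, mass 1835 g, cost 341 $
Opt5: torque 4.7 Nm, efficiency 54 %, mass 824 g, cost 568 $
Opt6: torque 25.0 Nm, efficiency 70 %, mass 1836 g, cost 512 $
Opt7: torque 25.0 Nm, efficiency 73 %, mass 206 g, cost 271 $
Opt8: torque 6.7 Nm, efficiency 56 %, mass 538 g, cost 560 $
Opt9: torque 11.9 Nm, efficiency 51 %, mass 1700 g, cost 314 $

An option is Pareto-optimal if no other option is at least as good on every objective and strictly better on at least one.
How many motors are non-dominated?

3

Opt1: dominated by Opt2 (torque 38.7≥7.6, efficiency 76≥62, mass 577≤614, cost 39≤176).
Opt2: not dominated (best torque).
Opt3: not dominated (best efficiency).
Opt4: dominated by Opt2 (torque 38.7≥4.2, efficiency 76≥67, mass 577≤1835, cost 39≤341).
Opt5: dominated by Opt1 (torque 7.6≥4.7, efficiency 62≥54, mass 614≤824, cost 176≤568).
Opt6: dominated by Opt2 (torque 38.7≥25.0, efficiency 76≥70, mass 577≤1836, cost 39≤512).
Opt7: not dominated.
Opt8: dominated by Opt7 (torque 25.0≥6.7, efficiency 73≥56, mass 206≤538, cost 271≤560).
Opt9: dominated by Opt2 (torque 38.7≥11.9, efficiency 76≥51, mass 577≤1700, cost 39≤314).
Pareto-optimal: Opt2, Opt3, Opt7 → 3.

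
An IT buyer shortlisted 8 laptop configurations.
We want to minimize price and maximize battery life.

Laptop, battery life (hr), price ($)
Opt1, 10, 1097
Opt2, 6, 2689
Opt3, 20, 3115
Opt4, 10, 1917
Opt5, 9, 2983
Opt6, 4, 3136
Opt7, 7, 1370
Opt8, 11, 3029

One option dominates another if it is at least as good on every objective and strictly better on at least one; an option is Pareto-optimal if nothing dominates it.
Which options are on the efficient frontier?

Opt1, Opt3, Opt8

Opt1: not dominated (best price).
Opt2: dominated by Opt1 (battery life 10≥6, price 1097≤2689).
Opt3: not dominated (best battery life).
Opt4: dominated by Opt1 (battery life 10≥10, price 1097≤1917).
Opt5: dominated by Opt1 (battery life 10≥9, price 1097≤2983).
Opt6: dominated by Opt1 (battery life 10≥4, price 1097≤3136).
Opt7: dominated by Opt1 (battery life 10≥7, price 1097≤1370).
Opt8: not dominated.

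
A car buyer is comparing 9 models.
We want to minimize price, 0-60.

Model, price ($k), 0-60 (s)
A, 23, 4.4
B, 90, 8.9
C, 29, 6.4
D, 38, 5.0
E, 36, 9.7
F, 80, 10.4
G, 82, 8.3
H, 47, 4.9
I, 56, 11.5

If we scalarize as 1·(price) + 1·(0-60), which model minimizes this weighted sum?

A

A: 1·23 + 1·4.4 = 27.4
B: 1·90 + 1·8.9 = 98.9
C: 1·29 + 1·6.4 = 35.4
D: 1·38 + 1·5.0 = 43.0
E: 1·36 + 1·9.7 = 45.7
F: 1·80 + 1·10.4 = 90.4
G: 1·82 + 1·8.3 = 90.3
H: 1·47 + 1·4.9 = 51.9
I: 1·56 + 1·11.5 = 67.5
Lowest: A at 27.4.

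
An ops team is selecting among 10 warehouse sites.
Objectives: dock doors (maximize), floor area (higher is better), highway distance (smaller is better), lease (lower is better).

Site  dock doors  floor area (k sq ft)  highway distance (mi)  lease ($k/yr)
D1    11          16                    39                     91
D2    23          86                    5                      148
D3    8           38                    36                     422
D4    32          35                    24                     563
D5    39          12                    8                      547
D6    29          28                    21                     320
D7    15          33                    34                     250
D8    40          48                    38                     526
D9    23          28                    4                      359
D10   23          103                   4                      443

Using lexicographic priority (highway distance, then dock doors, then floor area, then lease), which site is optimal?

D10

First minimize highway distance: best is 4, kept {D9, D10}.
Then maximize dock doors: best is 23, kept {D9, D10}.
Then maximize floor area: best is 103, kept {D10}.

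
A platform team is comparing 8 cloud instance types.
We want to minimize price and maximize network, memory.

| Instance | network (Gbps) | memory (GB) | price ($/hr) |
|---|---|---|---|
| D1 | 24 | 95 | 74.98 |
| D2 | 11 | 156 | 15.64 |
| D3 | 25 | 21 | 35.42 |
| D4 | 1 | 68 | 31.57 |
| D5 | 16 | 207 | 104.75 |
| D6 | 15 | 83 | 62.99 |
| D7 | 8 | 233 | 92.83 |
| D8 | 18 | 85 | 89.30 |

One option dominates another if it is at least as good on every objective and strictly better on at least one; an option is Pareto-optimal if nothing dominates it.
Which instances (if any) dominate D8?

D1: network 24≥18, memory 95≥85, price 74.98≤89.30 — dominates D8.
Others (D2, D3, D4, D5, D6, D7) are each worse than D8 on at least one objective.

D1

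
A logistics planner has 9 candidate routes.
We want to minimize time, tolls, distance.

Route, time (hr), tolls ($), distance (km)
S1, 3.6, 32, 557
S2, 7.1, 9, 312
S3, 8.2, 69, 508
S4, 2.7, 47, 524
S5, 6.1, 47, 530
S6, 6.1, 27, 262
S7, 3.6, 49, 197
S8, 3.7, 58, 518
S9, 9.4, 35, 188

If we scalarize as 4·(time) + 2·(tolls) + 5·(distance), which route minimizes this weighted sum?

S9

S1: 4·3.6 + 2·32 + 5·557 = 2863.4
S2: 4·7.1 + 2·9 + 5·312 = 1606.4
S3: 4·8.2 + 2·69 + 5·508 = 2710.8
S4: 4·2.7 + 2·47 + 5·524 = 2724.8
S5: 4·6.1 + 2·47 + 5·530 = 2768.4
S6: 4·6.1 + 2·27 + 5·262 = 1388.4
S7: 4·3.6 + 2·49 + 5·197 = 1097.4
S8: 4·3.7 + 2·58 + 5·518 = 2720.8
S9: 4·9.4 + 2·35 + 5·188 = 1047.6
Lowest: S9 at 1047.6.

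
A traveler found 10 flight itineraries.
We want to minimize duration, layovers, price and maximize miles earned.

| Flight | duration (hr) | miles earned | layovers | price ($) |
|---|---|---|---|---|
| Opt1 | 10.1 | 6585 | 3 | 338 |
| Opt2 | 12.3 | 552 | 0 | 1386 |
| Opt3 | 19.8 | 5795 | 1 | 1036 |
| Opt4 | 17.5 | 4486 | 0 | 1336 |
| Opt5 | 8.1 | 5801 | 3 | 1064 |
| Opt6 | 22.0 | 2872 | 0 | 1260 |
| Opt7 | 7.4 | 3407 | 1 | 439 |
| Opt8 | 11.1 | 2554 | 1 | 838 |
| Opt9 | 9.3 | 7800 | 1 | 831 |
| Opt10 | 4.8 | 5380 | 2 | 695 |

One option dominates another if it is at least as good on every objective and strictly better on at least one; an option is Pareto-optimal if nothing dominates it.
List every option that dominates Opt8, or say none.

Opt7, Opt9

Opt7: duration 7.4≤11.1, miles earned 3407≥2554, layovers 1≤1, price 439≤838 — dominates Opt8.
Opt9: duration 9.3≤11.1, miles earned 7800≥2554, layovers 1≤1, price 831≤838 — dominates Opt8.
Others (Opt1, Opt2, Opt3, Opt4, Opt5, Opt6, Opt10) are each worse than Opt8 on at least one objective.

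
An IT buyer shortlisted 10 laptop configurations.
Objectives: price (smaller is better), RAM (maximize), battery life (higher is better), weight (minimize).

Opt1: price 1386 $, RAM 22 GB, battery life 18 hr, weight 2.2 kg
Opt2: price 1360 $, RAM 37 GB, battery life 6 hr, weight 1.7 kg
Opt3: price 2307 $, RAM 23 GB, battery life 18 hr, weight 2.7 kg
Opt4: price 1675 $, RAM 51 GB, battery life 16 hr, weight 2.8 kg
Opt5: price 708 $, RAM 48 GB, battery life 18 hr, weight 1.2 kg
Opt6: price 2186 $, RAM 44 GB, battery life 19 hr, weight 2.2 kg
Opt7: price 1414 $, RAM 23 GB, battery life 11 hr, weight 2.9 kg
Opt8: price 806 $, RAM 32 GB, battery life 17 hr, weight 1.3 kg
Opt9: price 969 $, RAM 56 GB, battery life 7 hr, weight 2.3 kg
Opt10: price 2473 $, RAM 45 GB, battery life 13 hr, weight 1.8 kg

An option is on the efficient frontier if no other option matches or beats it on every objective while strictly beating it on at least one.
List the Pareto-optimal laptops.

Opt1: dominated by Opt5 (price 708≤1386, RAM 48≥22, battery life 18≥18, weight 1.2≤2.2).
Opt2: dominated by Opt5 (price 708≤1360, RAM 48≥37, battery life 18≥6, weight 1.2≤1.7).
Opt3: dominated by Opt5 (price 708≤2307, RAM 48≥23, battery life 18≥18, weight 1.2≤2.7).
Opt4: not dominated.
Opt5: not dominated (best price).
Opt6: not dominated (best battery life).
Opt7: dominated by Opt5 (price 708≤1414, RAM 48≥23, battery life 18≥11, weight 1.2≤2.9).
Opt8: dominated by Opt5 (price 708≤806, RAM 48≥32, battery life 18≥17, weight 1.2≤1.3).
Opt9: not dominated (best RAM).
Opt10: dominated by Opt5 (price 708≤2473, RAM 48≥45, battery life 18≥13, weight 1.2≤1.8).

Opt4, Opt5, Opt6, Opt9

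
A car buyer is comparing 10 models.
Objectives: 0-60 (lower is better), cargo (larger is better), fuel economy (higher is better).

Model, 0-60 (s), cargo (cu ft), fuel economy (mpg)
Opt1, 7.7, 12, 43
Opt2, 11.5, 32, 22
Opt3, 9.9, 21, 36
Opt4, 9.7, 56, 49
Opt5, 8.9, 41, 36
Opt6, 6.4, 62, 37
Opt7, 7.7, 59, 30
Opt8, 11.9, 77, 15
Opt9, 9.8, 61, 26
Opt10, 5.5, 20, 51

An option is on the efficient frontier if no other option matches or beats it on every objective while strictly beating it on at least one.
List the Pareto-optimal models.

Opt1: dominated by Opt10 (0-60 5.5≤7.7, cargo 20≥12, fuel economy 51≥43).
Opt2: dominated by Opt4 (0-60 9.7≤11.5, cargo 56≥32, fuel economy 49≥22).
Opt3: dominated by Opt4 (0-60 9.7≤9.9, cargo 56≥21, fuel economy 49≥36).
Opt4: not dominated.
Opt5: dominated by Opt6 (0-60 6.4≤8.9, cargo 62≥41, fuel economy 37≥36).
Opt6: not dominated.
Opt7: dominated by Opt6 (0-60 6.4≤7.7, cargo 62≥59, fuel economy 37≥30).
Opt8: not dominated (best cargo).
Opt9: dominated by Opt6 (0-60 6.4≤9.8, cargo 62≥61, fuel economy 37≥26).
Opt10: not dominated (best 0-60).

Opt4, Opt6, Opt8, Opt10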